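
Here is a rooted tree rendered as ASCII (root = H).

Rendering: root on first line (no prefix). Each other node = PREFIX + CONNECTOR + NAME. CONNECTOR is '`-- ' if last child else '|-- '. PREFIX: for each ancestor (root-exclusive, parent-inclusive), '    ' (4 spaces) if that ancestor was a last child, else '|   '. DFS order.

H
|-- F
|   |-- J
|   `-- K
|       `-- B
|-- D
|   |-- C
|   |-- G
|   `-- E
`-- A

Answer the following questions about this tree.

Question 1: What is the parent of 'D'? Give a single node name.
Scan adjacency: D appears as child of H

Answer: H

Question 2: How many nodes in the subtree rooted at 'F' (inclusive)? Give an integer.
Subtree rooted at F contains: B, F, J, K
Count = 4

Answer: 4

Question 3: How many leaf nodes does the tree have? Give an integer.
Leaves (nodes with no children): A, B, C, E, G, J

Answer: 6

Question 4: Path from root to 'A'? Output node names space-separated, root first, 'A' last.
Answer: H A

Derivation:
Walk down from root: H -> A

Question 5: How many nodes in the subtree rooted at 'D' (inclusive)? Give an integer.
Answer: 4

Derivation:
Subtree rooted at D contains: C, D, E, G
Count = 4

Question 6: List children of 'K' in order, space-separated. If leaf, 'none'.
Node K's children (from adjacency): B

Answer: B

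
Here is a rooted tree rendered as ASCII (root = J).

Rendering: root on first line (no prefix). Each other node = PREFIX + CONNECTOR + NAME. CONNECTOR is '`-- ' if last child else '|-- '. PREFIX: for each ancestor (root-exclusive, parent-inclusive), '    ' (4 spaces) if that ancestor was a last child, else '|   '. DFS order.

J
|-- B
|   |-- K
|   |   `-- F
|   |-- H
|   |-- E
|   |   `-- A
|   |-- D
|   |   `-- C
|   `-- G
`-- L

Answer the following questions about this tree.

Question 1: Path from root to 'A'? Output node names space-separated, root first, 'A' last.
Walk down from root: J -> B -> E -> A

Answer: J B E A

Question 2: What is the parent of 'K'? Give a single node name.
Answer: B

Derivation:
Scan adjacency: K appears as child of B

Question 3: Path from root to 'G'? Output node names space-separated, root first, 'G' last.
Answer: J B G

Derivation:
Walk down from root: J -> B -> G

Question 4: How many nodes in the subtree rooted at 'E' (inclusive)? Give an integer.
Answer: 2

Derivation:
Subtree rooted at E contains: A, E
Count = 2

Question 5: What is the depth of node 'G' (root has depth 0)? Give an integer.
Answer: 2

Derivation:
Path from root to G: J -> B -> G
Depth = number of edges = 2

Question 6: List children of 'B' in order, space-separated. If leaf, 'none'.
Node B's children (from adjacency): K, H, E, D, G

Answer: K H E D G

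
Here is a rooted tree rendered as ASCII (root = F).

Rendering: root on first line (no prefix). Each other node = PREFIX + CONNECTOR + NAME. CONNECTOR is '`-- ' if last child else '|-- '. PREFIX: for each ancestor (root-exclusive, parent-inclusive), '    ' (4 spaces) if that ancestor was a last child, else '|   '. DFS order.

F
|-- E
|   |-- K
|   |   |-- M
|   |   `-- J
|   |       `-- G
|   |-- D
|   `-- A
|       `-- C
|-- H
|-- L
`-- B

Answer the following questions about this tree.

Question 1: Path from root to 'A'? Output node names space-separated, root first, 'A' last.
Answer: F E A

Derivation:
Walk down from root: F -> E -> A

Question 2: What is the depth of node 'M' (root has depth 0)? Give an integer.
Answer: 3

Derivation:
Path from root to M: F -> E -> K -> M
Depth = number of edges = 3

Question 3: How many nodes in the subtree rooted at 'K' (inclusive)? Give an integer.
Answer: 4

Derivation:
Subtree rooted at K contains: G, J, K, M
Count = 4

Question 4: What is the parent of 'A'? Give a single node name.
Answer: E

Derivation:
Scan adjacency: A appears as child of E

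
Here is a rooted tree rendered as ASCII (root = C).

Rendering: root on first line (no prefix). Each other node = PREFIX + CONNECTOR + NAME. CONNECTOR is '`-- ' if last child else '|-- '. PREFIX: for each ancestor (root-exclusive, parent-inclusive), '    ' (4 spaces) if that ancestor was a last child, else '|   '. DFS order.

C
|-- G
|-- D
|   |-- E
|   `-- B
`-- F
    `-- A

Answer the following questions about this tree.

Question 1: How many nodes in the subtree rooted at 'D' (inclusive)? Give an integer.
Subtree rooted at D contains: B, D, E
Count = 3

Answer: 3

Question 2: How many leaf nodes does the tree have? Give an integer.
Answer: 4

Derivation:
Leaves (nodes with no children): A, B, E, G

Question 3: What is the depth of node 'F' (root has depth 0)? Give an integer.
Path from root to F: C -> F
Depth = number of edges = 1

Answer: 1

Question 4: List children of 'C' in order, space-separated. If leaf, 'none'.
Answer: G D F

Derivation:
Node C's children (from adjacency): G, D, F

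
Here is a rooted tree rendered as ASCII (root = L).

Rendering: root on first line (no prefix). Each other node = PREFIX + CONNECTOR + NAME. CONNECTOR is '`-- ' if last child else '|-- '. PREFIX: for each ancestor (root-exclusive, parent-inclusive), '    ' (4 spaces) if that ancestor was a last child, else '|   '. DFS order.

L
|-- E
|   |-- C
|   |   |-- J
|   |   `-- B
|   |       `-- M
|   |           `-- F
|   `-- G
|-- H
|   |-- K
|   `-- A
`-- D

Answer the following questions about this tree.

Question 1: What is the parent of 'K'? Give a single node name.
Scan adjacency: K appears as child of H

Answer: H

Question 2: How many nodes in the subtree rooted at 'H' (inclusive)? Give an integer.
Subtree rooted at H contains: A, H, K
Count = 3

Answer: 3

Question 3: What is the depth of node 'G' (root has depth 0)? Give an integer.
Path from root to G: L -> E -> G
Depth = number of edges = 2

Answer: 2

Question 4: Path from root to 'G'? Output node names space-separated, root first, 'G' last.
Walk down from root: L -> E -> G

Answer: L E G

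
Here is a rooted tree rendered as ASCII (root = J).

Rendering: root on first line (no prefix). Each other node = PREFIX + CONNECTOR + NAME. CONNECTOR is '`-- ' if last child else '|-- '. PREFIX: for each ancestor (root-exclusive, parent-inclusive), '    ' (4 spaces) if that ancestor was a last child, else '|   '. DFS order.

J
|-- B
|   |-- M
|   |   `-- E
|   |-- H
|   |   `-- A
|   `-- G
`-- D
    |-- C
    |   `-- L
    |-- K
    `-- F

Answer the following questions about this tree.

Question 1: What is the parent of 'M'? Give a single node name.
Scan adjacency: M appears as child of B

Answer: B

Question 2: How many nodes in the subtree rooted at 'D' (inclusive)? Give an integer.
Subtree rooted at D contains: C, D, F, K, L
Count = 5

Answer: 5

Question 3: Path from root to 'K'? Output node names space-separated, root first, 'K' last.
Walk down from root: J -> D -> K

Answer: J D K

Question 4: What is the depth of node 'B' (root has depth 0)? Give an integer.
Path from root to B: J -> B
Depth = number of edges = 1

Answer: 1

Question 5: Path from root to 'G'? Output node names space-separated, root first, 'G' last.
Answer: J B G

Derivation:
Walk down from root: J -> B -> G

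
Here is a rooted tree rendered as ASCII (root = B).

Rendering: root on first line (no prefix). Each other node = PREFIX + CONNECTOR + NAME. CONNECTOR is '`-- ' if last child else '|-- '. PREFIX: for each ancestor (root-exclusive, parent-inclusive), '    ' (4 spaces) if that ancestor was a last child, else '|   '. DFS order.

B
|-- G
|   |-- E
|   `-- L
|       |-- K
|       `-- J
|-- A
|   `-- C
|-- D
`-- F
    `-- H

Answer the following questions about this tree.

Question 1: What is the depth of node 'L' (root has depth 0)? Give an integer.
Answer: 2

Derivation:
Path from root to L: B -> G -> L
Depth = number of edges = 2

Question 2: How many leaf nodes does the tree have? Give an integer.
Leaves (nodes with no children): C, D, E, H, J, K

Answer: 6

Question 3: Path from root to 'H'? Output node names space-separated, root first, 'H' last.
Walk down from root: B -> F -> H

Answer: B F H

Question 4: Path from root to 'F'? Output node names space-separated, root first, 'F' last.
Walk down from root: B -> F

Answer: B F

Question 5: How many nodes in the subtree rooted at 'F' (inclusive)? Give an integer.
Subtree rooted at F contains: F, H
Count = 2

Answer: 2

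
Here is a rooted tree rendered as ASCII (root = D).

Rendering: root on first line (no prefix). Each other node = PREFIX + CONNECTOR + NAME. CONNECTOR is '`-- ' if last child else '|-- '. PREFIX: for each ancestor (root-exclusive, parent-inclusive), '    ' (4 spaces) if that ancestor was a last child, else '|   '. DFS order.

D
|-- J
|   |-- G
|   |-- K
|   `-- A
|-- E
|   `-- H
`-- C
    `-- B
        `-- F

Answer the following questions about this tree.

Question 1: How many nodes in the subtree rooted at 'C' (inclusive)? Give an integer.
Subtree rooted at C contains: B, C, F
Count = 3

Answer: 3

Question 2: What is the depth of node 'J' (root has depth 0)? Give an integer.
Path from root to J: D -> J
Depth = number of edges = 1

Answer: 1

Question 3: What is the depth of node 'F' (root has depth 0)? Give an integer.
Answer: 3

Derivation:
Path from root to F: D -> C -> B -> F
Depth = number of edges = 3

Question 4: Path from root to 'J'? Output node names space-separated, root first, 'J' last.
Answer: D J

Derivation:
Walk down from root: D -> J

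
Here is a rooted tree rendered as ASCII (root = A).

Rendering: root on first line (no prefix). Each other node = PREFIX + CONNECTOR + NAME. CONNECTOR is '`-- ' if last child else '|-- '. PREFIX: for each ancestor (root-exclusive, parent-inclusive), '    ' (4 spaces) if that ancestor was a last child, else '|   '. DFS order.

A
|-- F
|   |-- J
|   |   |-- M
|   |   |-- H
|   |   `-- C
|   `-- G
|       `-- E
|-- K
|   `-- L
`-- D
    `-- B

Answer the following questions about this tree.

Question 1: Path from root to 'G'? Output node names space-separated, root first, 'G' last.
Walk down from root: A -> F -> G

Answer: A F G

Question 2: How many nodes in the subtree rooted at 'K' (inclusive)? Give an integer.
Subtree rooted at K contains: K, L
Count = 2

Answer: 2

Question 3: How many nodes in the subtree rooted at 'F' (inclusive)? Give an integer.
Answer: 7

Derivation:
Subtree rooted at F contains: C, E, F, G, H, J, M
Count = 7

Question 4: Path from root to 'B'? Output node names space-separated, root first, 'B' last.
Walk down from root: A -> D -> B

Answer: A D B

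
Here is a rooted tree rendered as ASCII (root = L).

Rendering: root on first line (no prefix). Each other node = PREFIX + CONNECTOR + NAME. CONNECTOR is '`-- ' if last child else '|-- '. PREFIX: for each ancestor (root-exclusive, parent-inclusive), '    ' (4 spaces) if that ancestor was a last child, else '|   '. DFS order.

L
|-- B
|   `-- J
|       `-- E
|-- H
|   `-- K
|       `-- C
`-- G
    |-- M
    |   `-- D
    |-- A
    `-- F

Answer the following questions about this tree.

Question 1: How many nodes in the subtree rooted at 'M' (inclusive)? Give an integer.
Subtree rooted at M contains: D, M
Count = 2

Answer: 2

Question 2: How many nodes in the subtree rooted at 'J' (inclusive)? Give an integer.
Answer: 2

Derivation:
Subtree rooted at J contains: E, J
Count = 2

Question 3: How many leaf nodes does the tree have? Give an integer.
Answer: 5

Derivation:
Leaves (nodes with no children): A, C, D, E, F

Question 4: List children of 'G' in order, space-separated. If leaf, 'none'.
Answer: M A F

Derivation:
Node G's children (from adjacency): M, A, F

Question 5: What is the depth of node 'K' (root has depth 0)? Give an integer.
Answer: 2

Derivation:
Path from root to K: L -> H -> K
Depth = number of edges = 2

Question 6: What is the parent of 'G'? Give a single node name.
Answer: L

Derivation:
Scan adjacency: G appears as child of L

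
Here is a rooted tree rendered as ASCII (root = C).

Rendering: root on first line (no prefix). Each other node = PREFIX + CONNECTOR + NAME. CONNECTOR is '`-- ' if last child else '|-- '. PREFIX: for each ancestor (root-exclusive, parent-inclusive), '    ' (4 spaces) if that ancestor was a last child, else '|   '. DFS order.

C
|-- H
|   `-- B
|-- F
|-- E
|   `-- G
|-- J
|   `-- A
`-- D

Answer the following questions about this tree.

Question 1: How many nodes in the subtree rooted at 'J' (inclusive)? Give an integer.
Answer: 2

Derivation:
Subtree rooted at J contains: A, J
Count = 2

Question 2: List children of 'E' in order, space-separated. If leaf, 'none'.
Node E's children (from adjacency): G

Answer: G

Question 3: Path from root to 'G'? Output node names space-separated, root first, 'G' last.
Answer: C E G

Derivation:
Walk down from root: C -> E -> G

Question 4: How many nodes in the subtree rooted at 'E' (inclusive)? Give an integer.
Answer: 2

Derivation:
Subtree rooted at E contains: E, G
Count = 2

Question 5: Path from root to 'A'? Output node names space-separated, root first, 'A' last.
Walk down from root: C -> J -> A

Answer: C J A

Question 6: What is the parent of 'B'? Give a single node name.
Scan adjacency: B appears as child of H

Answer: H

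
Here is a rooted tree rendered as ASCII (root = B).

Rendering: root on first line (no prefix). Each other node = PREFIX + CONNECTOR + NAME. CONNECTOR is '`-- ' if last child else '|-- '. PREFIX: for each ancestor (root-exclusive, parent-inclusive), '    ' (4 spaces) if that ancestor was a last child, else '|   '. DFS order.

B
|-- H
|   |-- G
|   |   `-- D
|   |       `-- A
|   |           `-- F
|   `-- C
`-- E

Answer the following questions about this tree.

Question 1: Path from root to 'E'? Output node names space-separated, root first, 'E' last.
Answer: B E

Derivation:
Walk down from root: B -> E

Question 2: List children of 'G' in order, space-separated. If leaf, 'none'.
Node G's children (from adjacency): D

Answer: D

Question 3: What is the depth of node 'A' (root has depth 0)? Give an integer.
Answer: 4

Derivation:
Path from root to A: B -> H -> G -> D -> A
Depth = number of edges = 4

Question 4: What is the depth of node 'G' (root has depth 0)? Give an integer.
Answer: 2

Derivation:
Path from root to G: B -> H -> G
Depth = number of edges = 2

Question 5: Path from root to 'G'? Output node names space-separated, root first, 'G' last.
Walk down from root: B -> H -> G

Answer: B H G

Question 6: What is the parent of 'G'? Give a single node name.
Answer: H

Derivation:
Scan adjacency: G appears as child of H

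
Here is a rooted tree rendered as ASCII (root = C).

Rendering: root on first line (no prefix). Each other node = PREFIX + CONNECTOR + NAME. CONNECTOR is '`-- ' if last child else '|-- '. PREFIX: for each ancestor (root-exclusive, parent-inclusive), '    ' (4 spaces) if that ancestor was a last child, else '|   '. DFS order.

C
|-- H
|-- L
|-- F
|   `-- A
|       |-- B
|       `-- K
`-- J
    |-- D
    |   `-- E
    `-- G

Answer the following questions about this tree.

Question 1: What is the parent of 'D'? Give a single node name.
Scan adjacency: D appears as child of J

Answer: J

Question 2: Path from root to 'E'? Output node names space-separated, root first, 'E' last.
Answer: C J D E

Derivation:
Walk down from root: C -> J -> D -> E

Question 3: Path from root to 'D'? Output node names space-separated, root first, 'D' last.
Answer: C J D

Derivation:
Walk down from root: C -> J -> D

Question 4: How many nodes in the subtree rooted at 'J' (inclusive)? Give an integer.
Answer: 4

Derivation:
Subtree rooted at J contains: D, E, G, J
Count = 4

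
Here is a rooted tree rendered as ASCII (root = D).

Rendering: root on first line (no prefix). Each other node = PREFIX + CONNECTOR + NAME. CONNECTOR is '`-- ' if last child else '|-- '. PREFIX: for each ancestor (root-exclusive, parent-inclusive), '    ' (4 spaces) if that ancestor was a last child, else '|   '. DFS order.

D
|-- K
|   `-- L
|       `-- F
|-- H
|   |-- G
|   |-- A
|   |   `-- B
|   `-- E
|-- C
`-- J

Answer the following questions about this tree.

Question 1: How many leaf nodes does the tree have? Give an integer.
Answer: 6

Derivation:
Leaves (nodes with no children): B, C, E, F, G, J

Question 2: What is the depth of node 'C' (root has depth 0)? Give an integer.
Answer: 1

Derivation:
Path from root to C: D -> C
Depth = number of edges = 1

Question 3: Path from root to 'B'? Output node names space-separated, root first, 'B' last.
Walk down from root: D -> H -> A -> B

Answer: D H A B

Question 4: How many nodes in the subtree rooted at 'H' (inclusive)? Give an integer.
Answer: 5

Derivation:
Subtree rooted at H contains: A, B, E, G, H
Count = 5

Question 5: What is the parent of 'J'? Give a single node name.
Scan adjacency: J appears as child of D

Answer: D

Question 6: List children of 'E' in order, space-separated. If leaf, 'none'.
Answer: none

Derivation:
Node E's children (from adjacency): (leaf)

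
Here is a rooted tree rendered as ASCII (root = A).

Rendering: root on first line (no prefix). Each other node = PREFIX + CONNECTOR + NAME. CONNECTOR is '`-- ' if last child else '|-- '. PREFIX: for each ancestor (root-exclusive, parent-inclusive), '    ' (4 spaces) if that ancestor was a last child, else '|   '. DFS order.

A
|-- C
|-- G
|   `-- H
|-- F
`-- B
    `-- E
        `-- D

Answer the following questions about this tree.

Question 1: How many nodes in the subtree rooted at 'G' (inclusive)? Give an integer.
Subtree rooted at G contains: G, H
Count = 2

Answer: 2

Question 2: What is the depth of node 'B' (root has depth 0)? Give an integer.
Path from root to B: A -> B
Depth = number of edges = 1

Answer: 1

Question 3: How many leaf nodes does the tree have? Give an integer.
Answer: 4

Derivation:
Leaves (nodes with no children): C, D, F, H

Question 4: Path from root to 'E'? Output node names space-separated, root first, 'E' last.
Walk down from root: A -> B -> E

Answer: A B E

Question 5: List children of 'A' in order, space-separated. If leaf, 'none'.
Node A's children (from adjacency): C, G, F, B

Answer: C G F B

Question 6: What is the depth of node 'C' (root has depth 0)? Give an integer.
Path from root to C: A -> C
Depth = number of edges = 1

Answer: 1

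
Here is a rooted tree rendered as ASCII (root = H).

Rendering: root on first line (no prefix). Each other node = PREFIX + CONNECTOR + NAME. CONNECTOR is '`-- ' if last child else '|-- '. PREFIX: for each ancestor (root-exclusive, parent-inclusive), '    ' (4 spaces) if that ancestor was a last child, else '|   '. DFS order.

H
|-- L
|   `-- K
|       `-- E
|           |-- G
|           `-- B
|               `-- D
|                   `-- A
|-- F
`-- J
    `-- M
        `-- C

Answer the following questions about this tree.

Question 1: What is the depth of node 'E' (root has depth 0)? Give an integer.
Path from root to E: H -> L -> K -> E
Depth = number of edges = 3

Answer: 3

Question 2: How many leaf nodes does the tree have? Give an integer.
Leaves (nodes with no children): A, C, F, G

Answer: 4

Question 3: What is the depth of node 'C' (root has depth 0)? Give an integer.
Answer: 3

Derivation:
Path from root to C: H -> J -> M -> C
Depth = number of edges = 3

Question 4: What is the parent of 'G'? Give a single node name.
Answer: E

Derivation:
Scan adjacency: G appears as child of E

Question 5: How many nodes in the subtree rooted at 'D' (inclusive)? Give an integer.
Subtree rooted at D contains: A, D
Count = 2

Answer: 2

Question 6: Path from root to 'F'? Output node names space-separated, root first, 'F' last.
Answer: H F

Derivation:
Walk down from root: H -> F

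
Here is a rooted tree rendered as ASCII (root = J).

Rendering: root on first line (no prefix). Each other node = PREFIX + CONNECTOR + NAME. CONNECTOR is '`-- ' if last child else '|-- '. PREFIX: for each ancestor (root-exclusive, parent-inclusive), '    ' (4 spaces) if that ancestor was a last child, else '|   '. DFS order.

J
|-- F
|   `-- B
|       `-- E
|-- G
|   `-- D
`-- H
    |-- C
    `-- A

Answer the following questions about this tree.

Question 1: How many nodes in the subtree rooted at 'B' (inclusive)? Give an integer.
Subtree rooted at B contains: B, E
Count = 2

Answer: 2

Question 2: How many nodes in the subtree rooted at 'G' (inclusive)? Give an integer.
Answer: 2

Derivation:
Subtree rooted at G contains: D, G
Count = 2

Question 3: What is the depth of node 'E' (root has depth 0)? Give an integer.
Path from root to E: J -> F -> B -> E
Depth = number of edges = 3

Answer: 3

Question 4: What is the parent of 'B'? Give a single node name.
Scan adjacency: B appears as child of F

Answer: F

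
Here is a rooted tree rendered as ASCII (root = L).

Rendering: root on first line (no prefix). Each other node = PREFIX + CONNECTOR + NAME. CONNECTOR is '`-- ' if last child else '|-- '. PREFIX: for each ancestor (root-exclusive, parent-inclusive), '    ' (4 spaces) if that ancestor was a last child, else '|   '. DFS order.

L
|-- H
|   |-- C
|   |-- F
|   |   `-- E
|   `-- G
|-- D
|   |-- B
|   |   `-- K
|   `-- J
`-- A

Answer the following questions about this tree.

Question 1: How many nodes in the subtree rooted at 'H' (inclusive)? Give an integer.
Subtree rooted at H contains: C, E, F, G, H
Count = 5

Answer: 5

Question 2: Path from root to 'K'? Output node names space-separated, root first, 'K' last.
Walk down from root: L -> D -> B -> K

Answer: L D B K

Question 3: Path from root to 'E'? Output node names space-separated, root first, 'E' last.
Walk down from root: L -> H -> F -> E

Answer: L H F E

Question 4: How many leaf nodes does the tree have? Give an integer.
Leaves (nodes with no children): A, C, E, G, J, K

Answer: 6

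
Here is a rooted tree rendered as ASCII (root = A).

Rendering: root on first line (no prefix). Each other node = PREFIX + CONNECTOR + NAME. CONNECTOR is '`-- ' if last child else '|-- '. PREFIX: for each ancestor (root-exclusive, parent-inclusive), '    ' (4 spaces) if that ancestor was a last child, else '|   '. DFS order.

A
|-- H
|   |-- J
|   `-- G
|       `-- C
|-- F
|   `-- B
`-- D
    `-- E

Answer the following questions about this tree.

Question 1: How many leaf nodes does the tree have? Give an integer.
Answer: 4

Derivation:
Leaves (nodes with no children): B, C, E, J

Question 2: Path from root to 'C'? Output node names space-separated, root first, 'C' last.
Answer: A H G C

Derivation:
Walk down from root: A -> H -> G -> C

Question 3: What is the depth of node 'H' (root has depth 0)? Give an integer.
Answer: 1

Derivation:
Path from root to H: A -> H
Depth = number of edges = 1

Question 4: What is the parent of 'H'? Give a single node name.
Scan adjacency: H appears as child of A

Answer: A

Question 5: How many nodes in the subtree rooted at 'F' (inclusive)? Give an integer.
Subtree rooted at F contains: B, F
Count = 2

Answer: 2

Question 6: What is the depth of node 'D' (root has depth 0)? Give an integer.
Answer: 1

Derivation:
Path from root to D: A -> D
Depth = number of edges = 1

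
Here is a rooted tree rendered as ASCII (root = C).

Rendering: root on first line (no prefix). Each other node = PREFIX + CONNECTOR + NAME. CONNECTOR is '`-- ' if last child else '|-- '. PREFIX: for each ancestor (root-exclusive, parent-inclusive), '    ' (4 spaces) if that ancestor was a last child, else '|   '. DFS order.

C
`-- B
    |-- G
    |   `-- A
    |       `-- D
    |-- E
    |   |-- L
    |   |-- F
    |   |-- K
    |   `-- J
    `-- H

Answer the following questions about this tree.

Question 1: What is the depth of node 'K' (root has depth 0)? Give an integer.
Path from root to K: C -> B -> E -> K
Depth = number of edges = 3

Answer: 3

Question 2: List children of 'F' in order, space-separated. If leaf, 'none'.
Answer: none

Derivation:
Node F's children (from adjacency): (leaf)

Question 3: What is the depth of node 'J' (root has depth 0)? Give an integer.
Path from root to J: C -> B -> E -> J
Depth = number of edges = 3

Answer: 3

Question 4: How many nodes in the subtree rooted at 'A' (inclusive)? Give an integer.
Subtree rooted at A contains: A, D
Count = 2

Answer: 2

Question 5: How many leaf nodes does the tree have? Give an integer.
Leaves (nodes with no children): D, F, H, J, K, L

Answer: 6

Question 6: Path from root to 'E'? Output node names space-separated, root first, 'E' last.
Walk down from root: C -> B -> E

Answer: C B E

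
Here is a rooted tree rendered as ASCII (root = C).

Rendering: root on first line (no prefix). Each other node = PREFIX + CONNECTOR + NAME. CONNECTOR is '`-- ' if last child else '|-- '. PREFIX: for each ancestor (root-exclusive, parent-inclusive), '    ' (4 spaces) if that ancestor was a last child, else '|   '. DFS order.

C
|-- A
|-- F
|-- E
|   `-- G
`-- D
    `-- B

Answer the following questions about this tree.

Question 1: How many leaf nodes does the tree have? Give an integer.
Leaves (nodes with no children): A, B, F, G

Answer: 4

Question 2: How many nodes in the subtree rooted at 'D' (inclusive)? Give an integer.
Answer: 2

Derivation:
Subtree rooted at D contains: B, D
Count = 2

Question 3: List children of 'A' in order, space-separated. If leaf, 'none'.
Answer: none

Derivation:
Node A's children (from adjacency): (leaf)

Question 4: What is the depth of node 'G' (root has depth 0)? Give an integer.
Path from root to G: C -> E -> G
Depth = number of edges = 2

Answer: 2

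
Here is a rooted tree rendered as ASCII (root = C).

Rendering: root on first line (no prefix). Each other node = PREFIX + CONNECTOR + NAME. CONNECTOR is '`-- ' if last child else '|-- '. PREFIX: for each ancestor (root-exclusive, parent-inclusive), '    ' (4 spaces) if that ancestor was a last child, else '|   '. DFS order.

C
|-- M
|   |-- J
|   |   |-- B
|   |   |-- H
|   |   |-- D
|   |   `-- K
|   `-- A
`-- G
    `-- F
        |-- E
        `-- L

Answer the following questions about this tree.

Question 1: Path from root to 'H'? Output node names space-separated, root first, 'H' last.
Answer: C M J H

Derivation:
Walk down from root: C -> M -> J -> H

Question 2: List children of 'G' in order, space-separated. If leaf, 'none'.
Answer: F

Derivation:
Node G's children (from adjacency): F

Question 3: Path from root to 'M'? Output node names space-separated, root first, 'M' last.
Walk down from root: C -> M

Answer: C M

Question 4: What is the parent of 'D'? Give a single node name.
Answer: J

Derivation:
Scan adjacency: D appears as child of J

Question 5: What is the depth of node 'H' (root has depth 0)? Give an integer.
Path from root to H: C -> M -> J -> H
Depth = number of edges = 3

Answer: 3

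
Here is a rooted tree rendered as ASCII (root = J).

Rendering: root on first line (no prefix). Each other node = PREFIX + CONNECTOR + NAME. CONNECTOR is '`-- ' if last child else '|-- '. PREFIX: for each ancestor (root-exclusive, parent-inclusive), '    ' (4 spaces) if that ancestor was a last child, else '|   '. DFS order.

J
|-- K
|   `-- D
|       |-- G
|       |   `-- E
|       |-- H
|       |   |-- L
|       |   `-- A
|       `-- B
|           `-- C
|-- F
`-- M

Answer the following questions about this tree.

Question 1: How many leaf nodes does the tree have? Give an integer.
Answer: 6

Derivation:
Leaves (nodes with no children): A, C, E, F, L, M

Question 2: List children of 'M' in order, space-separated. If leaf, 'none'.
Node M's children (from adjacency): (leaf)

Answer: none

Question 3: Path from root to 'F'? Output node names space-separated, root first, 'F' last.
Walk down from root: J -> F

Answer: J F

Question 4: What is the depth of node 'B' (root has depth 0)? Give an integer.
Path from root to B: J -> K -> D -> B
Depth = number of edges = 3

Answer: 3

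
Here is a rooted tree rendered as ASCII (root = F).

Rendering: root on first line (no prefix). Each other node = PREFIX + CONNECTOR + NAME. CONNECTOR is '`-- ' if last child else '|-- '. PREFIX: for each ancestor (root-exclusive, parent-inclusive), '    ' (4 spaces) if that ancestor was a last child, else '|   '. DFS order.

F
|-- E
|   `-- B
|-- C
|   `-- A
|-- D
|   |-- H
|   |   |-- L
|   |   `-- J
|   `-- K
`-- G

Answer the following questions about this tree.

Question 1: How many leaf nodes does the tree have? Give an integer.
Answer: 6

Derivation:
Leaves (nodes with no children): A, B, G, J, K, L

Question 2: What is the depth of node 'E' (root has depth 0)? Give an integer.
Path from root to E: F -> E
Depth = number of edges = 1

Answer: 1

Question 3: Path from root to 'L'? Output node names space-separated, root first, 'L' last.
Answer: F D H L

Derivation:
Walk down from root: F -> D -> H -> L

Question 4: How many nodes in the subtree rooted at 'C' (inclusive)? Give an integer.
Answer: 2

Derivation:
Subtree rooted at C contains: A, C
Count = 2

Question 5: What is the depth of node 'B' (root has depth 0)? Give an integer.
Answer: 2

Derivation:
Path from root to B: F -> E -> B
Depth = number of edges = 2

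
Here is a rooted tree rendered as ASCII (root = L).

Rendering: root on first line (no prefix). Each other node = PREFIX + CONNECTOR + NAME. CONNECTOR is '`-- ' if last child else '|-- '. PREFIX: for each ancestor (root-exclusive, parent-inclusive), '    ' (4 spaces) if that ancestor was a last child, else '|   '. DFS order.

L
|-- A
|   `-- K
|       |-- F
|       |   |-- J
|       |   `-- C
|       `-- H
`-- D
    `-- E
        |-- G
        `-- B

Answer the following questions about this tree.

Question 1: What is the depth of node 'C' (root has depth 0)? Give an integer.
Path from root to C: L -> A -> K -> F -> C
Depth = number of edges = 4

Answer: 4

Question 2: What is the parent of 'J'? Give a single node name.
Answer: F

Derivation:
Scan adjacency: J appears as child of F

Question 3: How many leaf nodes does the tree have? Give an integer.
Answer: 5

Derivation:
Leaves (nodes with no children): B, C, G, H, J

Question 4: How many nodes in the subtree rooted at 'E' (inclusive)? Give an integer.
Answer: 3

Derivation:
Subtree rooted at E contains: B, E, G
Count = 3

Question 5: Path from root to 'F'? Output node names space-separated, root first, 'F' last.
Answer: L A K F

Derivation:
Walk down from root: L -> A -> K -> F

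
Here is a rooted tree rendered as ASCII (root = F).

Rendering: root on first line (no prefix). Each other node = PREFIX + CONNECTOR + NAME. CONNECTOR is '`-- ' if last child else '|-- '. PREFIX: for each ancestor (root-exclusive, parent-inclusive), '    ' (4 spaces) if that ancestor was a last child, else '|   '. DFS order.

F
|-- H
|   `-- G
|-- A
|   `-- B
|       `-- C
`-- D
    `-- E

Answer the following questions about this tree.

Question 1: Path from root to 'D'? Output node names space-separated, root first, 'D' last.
Walk down from root: F -> D

Answer: F D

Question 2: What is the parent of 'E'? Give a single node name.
Scan adjacency: E appears as child of D

Answer: D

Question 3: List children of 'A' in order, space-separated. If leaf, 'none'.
Node A's children (from adjacency): B

Answer: B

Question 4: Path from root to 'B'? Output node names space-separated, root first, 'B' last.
Walk down from root: F -> A -> B

Answer: F A B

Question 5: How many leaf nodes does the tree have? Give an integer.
Answer: 3

Derivation:
Leaves (nodes with no children): C, E, G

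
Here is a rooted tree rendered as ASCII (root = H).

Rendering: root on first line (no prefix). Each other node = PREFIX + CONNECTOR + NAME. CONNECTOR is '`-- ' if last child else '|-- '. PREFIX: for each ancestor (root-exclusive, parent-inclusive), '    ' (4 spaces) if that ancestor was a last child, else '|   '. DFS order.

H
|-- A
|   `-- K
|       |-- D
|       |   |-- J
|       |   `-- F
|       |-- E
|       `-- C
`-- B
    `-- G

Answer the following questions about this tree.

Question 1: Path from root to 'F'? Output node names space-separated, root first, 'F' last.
Walk down from root: H -> A -> K -> D -> F

Answer: H A K D F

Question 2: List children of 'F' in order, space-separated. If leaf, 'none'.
Node F's children (from adjacency): (leaf)

Answer: none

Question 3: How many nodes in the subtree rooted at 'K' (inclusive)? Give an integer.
Subtree rooted at K contains: C, D, E, F, J, K
Count = 6

Answer: 6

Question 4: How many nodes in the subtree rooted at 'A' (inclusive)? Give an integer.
Answer: 7

Derivation:
Subtree rooted at A contains: A, C, D, E, F, J, K
Count = 7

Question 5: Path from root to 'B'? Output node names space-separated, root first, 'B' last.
Walk down from root: H -> B

Answer: H B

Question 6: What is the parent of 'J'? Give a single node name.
Answer: D

Derivation:
Scan adjacency: J appears as child of D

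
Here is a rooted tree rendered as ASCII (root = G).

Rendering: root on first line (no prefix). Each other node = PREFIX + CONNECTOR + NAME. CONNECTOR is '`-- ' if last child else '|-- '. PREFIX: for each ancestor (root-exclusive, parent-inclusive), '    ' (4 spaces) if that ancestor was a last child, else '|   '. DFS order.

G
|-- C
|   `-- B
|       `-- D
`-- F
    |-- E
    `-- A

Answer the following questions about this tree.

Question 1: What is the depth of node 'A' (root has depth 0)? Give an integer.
Answer: 2

Derivation:
Path from root to A: G -> F -> A
Depth = number of edges = 2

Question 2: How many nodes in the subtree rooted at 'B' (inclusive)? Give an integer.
Subtree rooted at B contains: B, D
Count = 2

Answer: 2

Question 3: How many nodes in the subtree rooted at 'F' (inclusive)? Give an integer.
Subtree rooted at F contains: A, E, F
Count = 3

Answer: 3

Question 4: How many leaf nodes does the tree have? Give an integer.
Leaves (nodes with no children): A, D, E

Answer: 3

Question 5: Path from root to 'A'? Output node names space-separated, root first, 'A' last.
Walk down from root: G -> F -> A

Answer: G F A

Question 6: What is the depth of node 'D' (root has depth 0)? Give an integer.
Path from root to D: G -> C -> B -> D
Depth = number of edges = 3

Answer: 3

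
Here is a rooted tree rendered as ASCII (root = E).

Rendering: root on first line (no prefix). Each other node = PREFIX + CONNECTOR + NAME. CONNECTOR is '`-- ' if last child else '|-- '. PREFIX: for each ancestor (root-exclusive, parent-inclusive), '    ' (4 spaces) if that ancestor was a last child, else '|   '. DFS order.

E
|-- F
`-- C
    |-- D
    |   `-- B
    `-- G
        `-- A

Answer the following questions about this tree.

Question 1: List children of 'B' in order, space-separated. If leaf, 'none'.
Answer: none

Derivation:
Node B's children (from adjacency): (leaf)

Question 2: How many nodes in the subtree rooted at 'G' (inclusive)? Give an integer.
Answer: 2

Derivation:
Subtree rooted at G contains: A, G
Count = 2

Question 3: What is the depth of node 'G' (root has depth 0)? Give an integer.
Answer: 2

Derivation:
Path from root to G: E -> C -> G
Depth = number of edges = 2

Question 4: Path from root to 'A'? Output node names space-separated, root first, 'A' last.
Answer: E C G A

Derivation:
Walk down from root: E -> C -> G -> A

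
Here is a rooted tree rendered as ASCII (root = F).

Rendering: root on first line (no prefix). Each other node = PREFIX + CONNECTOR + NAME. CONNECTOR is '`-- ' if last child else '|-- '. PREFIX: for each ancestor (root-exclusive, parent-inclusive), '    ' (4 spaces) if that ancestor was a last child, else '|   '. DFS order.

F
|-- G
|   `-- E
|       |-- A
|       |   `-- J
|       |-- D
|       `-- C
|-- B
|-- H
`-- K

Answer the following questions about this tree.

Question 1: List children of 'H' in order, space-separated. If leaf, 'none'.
Node H's children (from adjacency): (leaf)

Answer: none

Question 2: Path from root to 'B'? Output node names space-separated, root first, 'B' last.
Walk down from root: F -> B

Answer: F B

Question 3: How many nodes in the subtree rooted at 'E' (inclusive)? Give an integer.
Answer: 5

Derivation:
Subtree rooted at E contains: A, C, D, E, J
Count = 5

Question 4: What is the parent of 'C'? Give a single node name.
Answer: E

Derivation:
Scan adjacency: C appears as child of E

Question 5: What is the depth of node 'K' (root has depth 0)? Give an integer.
Answer: 1

Derivation:
Path from root to K: F -> K
Depth = number of edges = 1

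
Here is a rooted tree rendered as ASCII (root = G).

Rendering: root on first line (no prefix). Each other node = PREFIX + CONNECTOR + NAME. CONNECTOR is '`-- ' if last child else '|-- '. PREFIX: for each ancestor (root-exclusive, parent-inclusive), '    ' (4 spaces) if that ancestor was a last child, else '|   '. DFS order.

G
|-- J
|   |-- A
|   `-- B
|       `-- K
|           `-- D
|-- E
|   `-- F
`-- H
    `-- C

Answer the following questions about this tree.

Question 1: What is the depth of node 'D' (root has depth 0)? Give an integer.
Answer: 4

Derivation:
Path from root to D: G -> J -> B -> K -> D
Depth = number of edges = 4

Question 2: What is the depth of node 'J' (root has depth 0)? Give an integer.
Path from root to J: G -> J
Depth = number of edges = 1

Answer: 1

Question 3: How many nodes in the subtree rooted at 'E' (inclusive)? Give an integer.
Answer: 2

Derivation:
Subtree rooted at E contains: E, F
Count = 2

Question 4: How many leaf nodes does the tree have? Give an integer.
Answer: 4

Derivation:
Leaves (nodes with no children): A, C, D, F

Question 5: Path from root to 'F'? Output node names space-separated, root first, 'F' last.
Walk down from root: G -> E -> F

Answer: G E F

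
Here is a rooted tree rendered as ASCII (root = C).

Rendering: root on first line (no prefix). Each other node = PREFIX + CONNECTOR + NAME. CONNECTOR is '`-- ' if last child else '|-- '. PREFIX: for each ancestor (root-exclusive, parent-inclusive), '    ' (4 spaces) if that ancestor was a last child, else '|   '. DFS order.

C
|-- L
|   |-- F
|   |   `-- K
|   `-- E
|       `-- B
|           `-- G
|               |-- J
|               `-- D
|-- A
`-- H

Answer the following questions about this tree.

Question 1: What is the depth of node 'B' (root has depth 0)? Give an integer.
Answer: 3

Derivation:
Path from root to B: C -> L -> E -> B
Depth = number of edges = 3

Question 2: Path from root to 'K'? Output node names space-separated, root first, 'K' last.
Walk down from root: C -> L -> F -> K

Answer: C L F K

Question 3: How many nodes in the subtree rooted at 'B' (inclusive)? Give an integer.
Answer: 4

Derivation:
Subtree rooted at B contains: B, D, G, J
Count = 4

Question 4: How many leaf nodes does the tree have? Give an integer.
Answer: 5

Derivation:
Leaves (nodes with no children): A, D, H, J, K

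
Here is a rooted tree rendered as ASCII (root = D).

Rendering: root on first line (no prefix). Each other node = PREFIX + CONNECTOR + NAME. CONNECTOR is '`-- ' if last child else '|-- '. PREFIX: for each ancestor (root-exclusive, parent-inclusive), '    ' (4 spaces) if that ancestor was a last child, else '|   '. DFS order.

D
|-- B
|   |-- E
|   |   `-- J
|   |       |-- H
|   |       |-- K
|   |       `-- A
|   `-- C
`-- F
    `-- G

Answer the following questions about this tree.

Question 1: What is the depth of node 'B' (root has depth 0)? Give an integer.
Answer: 1

Derivation:
Path from root to B: D -> B
Depth = number of edges = 1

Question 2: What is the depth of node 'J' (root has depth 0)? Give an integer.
Answer: 3

Derivation:
Path from root to J: D -> B -> E -> J
Depth = number of edges = 3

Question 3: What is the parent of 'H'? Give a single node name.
Scan adjacency: H appears as child of J

Answer: J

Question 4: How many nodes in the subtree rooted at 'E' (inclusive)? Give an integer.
Subtree rooted at E contains: A, E, H, J, K
Count = 5

Answer: 5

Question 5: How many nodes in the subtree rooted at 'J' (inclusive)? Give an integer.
Answer: 4

Derivation:
Subtree rooted at J contains: A, H, J, K
Count = 4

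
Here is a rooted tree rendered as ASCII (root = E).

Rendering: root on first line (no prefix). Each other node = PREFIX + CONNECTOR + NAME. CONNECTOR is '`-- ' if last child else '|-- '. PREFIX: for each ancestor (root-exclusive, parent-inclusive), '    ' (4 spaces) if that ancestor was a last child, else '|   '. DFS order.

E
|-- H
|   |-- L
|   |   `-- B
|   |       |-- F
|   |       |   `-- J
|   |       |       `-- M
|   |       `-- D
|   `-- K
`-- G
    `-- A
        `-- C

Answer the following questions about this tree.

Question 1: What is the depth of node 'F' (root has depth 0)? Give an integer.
Answer: 4

Derivation:
Path from root to F: E -> H -> L -> B -> F
Depth = number of edges = 4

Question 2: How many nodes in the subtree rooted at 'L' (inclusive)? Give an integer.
Subtree rooted at L contains: B, D, F, J, L, M
Count = 6

Answer: 6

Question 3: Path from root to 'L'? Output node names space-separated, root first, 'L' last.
Walk down from root: E -> H -> L

Answer: E H L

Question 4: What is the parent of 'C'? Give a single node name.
Answer: A

Derivation:
Scan adjacency: C appears as child of A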